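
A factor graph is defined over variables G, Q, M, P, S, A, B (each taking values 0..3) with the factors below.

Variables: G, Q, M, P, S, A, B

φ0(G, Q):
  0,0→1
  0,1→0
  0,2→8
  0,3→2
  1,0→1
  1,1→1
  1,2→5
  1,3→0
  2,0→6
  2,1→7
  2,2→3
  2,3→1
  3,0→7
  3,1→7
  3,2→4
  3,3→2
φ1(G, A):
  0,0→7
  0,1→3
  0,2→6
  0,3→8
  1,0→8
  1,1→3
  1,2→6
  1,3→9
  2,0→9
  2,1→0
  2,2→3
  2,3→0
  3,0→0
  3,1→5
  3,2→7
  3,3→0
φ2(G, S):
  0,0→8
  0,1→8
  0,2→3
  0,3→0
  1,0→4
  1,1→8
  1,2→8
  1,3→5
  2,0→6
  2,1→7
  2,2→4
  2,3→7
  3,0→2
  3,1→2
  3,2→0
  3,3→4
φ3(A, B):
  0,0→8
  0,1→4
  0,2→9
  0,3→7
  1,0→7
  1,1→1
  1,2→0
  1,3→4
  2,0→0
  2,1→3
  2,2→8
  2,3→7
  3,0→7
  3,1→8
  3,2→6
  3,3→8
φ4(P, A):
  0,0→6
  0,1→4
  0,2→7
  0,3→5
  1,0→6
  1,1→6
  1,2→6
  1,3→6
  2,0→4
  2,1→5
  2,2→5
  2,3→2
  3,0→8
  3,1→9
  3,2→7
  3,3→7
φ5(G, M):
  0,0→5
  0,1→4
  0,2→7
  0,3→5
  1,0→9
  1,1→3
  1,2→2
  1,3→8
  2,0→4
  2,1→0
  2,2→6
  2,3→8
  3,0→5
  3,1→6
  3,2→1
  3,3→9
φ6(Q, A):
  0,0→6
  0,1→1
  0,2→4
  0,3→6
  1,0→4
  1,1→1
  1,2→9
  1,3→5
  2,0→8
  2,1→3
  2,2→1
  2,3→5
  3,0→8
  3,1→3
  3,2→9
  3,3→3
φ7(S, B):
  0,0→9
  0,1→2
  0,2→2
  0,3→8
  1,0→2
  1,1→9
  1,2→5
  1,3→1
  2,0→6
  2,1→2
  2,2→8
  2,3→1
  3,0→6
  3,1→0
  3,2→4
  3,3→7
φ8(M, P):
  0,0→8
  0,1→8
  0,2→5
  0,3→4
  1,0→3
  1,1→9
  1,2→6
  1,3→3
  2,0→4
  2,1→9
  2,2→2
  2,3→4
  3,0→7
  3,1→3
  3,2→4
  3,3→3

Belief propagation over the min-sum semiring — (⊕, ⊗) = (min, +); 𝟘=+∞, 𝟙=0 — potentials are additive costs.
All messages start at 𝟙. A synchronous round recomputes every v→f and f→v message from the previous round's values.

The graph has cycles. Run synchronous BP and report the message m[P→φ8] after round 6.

init: all messages = 𝟙 over 4 values
r1 m[φ0→G] = [0, 0, 1, 2]
r1 m[φ0→Q] = [1, 0, 3, 0]
r1 m[φ1→G] = [3, 3, 0, 0]
r1 m[φ1→A] = [0, 0, 3, 0]
r1 m[φ2→G] = [0, 4, 4, 0]
r1 m[φ2→S] = [2, 2, 0, 0]
r1 m[φ3→A] = [4, 0, 0, 6]
r1 m[φ3→B] = [0, 1, 0, 4]
r1 m[φ4→P] = [4, 6, 2, 7]
r1 m[φ4→A] = [4, 4, 5, 2]
r1 m[φ5→G] = [4, 2, 0, 1]
r1 m[φ5→M] = [4, 0, 1, 5]
r1 m[φ6→Q] = [1, 1, 1, 3]
r1 m[φ6→A] = [4, 1, 1, 3]
r1 m[φ7→S] = [2, 1, 1, 0]
r1 m[φ7→B] = [2, 0, 2, 1]
r1 m[φ8→M] = [4, 3, 2, 3]
r1 m[φ8→P] = [3, 3, 2, 3]
r1 m[G→φ0] = [0, 0, 0, 0]
r1 m[G→φ1] = [0, 0, 0, 0]
r1 m[G→φ2] = [0, 0, 0, 0]
r1 m[G→φ5] = [0, 0, 0, 0]
r1 m[Q→φ0] = [0, 0, 0, 0]
r1 m[Q→φ6] = [0, 0, 0, 0]
r1 m[M→φ5] = [0, 0, 0, 0]
r1 m[M→φ8] = [0, 0, 0, 0]
r1 m[P→φ4] = [0, 0, 0, 0]
r1 m[P→φ8] = [0, 0, 0, 0]
r1 m[S→φ2] = [0, 0, 0, 0]
r1 m[S→φ7] = [0, 0, 0, 0]
r1 m[A→φ1] = [0, 0, 0, 0]
r1 m[A→φ3] = [0, 0, 0, 0]
r1 m[A→φ4] = [0, 0, 0, 0]
r1 m[A→φ6] = [0, 0, 0, 0]
r1 m[B→φ3] = [0, 0, 0, 0]
r1 m[B→φ7] = [0, 0, 0, 0]
r2 m[φ0→G] = [0, 0, 1, 2]
r2 m[φ0→Q] = [1, 0, 3, 0]
r2 m[φ1→G] = [3, 3, 0, 0]
r2 m[φ1→A] = [0, 0, 3, 0]
r2 m[φ2→G] = [0, 4, 4, 0]
r2 m[φ2→S] = [2, 2, 0, 0]
r2 m[φ3→A] = [4, 0, 0, 6]
r2 m[φ3→B] = [0, 1, 0, 4]
r2 m[φ4→P] = [4, 6, 2, 7]
r2 m[φ4→A] = [4, 4, 5, 2]
r2 m[φ5→G] = [4, 2, 0, 1]
r2 m[φ5→M] = [4, 0, 1, 5]
r2 m[φ6→Q] = [1, 1, 1, 3]
r2 m[φ6→A] = [4, 1, 1, 3]
r2 m[φ7→S] = [2, 1, 1, 0]
r2 m[φ7→B] = [2, 0, 2, 1]
r2 m[φ8→M] = [4, 3, 2, 3]
r2 m[φ8→P] = [3, 3, 2, 3]
r2 m[G→φ0] = [7, 9, 4, 1]
r2 m[G→φ1] = [4, 6, 5, 3]
r2 m[G→φ2] = [7, 5, 1, 3]
r2 m[G→φ5] = [3, 7, 5, 2]
r2 m[Q→φ0] = [1, 1, 1, 3]
r2 m[Q→φ6] = [1, 0, 3, 0]
r2 m[M→φ5] = [4, 3, 2, 3]
r2 m[M→φ8] = [4, 0, 1, 5]
r2 m[P→φ4] = [3, 3, 2, 3]
r2 m[P→φ8] = [4, 6, 2, 7]
r2 m[S→φ2] = [2, 1, 1, 0]
r2 m[S→φ7] = [2, 2, 0, 0]
r2 m[A→φ1] = [12, 5, 6, 11]
r2 m[A→φ3] = [8, 5, 9, 5]
r2 m[A→φ4] = [8, 1, 4, 9]
r2 m[A→φ6] = [8, 4, 8, 8]
r2 m[B→φ3] = [2, 0, 2, 1]
r2 m[B→φ7] = [0, 1, 0, 4]
r3 m[φ0→G] = [1, 2, 4, 5]
r3 m[φ0→Q] = [8, 7, 5, 3]
r3 m[φ1→G] = [8, 8, 5, 10]
r3 m[φ1→A] = [3, 5, 8, 3]
r3 m[φ2→G] = [0, 5, 5, 1]
r3 m[φ2→S] = [5, 5, 3, 7]
r3 m[φ3→A] = [4, 1, 2, 8]
r3 m[φ3→B] = [9, 6, 5, 9]
r3 m[φ4→P] = [5, 7, 6, 10]
r3 m[φ4→A] = [6, 7, 7, 4]
r3 m[φ5→G] = [7, 4, 3, 3]
r3 m[φ5→M] = [7, 5, 3, 8]
r3 m[φ6→Q] = [5, 5, 7, 7]
r3 m[φ6→A] = [4, 1, 4, 3]
r3 m[φ7→S] = [2, 2, 3, 1]
r3 m[φ7→B] = [4, 0, 4, 1]
r3 m[φ8→M] = [7, 7, 4, 6]
r3 m[φ8→P] = [3, 8, 3, 3]
r3 m[G→φ0] = [7, 9, 4, 1]
r3 m[G→φ1] = [4, 6, 5, 3]
r3 m[G→φ2] = [7, 5, 1, 3]
r3 m[G→φ5] = [3, 7, 5, 2]
r3 m[Q→φ0] = [1, 1, 1, 3]
r3 m[Q→φ6] = [1, 0, 3, 0]
r3 m[M→φ5] = [4, 3, 2, 3]
r3 m[M→φ8] = [4, 0, 1, 5]
r3 m[P→φ4] = [3, 3, 2, 3]
r3 m[P→φ8] = [4, 6, 2, 7]
r3 m[S→φ2] = [2, 1, 1, 0]
r3 m[S→φ7] = [2, 2, 0, 0]
r3 m[A→φ1] = [12, 5, 6, 11]
r3 m[A→φ3] = [8, 5, 9, 5]
r3 m[A→φ4] = [8, 1, 4, 9]
r3 m[A→φ6] = [8, 4, 8, 8]
r3 m[B→φ3] = [2, 0, 2, 1]
r3 m[B→φ7] = [0, 1, 0, 4]
r4 m[φ0→G] = [1, 2, 4, 5]
r4 m[φ0→Q] = [8, 7, 5, 3]
r4 m[φ1→G] = [8, 8, 5, 10]
r4 m[φ1→A] = [3, 5, 8, 3]
r4 m[φ2→G] = [0, 5, 5, 1]
r4 m[φ2→S] = [5, 5, 3, 7]
r4 m[φ3→A] = [4, 1, 2, 8]
r4 m[φ3→B] = [9, 6, 5, 9]
r4 m[φ4→P] = [5, 7, 6, 10]
r4 m[φ4→A] = [6, 7, 7, 4]
r4 m[φ5→G] = [7, 4, 3, 3]
r4 m[φ5→M] = [7, 5, 3, 8]
r4 m[φ6→Q] = [5, 5, 7, 7]
r4 m[φ6→A] = [4, 1, 4, 3]
r4 m[φ7→S] = [2, 2, 3, 1]
r4 m[φ7→B] = [4, 0, 4, 1]
r4 m[φ8→M] = [7, 7, 4, 6]
r4 m[φ8→P] = [3, 8, 3, 3]
r4 m[G→φ0] = [15, 17, 13, 14]
r4 m[G→φ1] = [8, 11, 12, 9]
r4 m[G→φ2] = [16, 14, 12, 18]
r4 m[G→φ5] = [9, 15, 14, 16]
r4 m[Q→φ0] = [5, 5, 7, 7]
r4 m[Q→φ6] = [8, 7, 5, 3]
r4 m[M→φ5] = [7, 7, 4, 6]
r4 m[M→φ8] = [7, 5, 3, 8]
r4 m[P→φ4] = [3, 8, 3, 3]
r4 m[P→φ8] = [5, 7, 6, 10]
r4 m[S→φ2] = [2, 2, 3, 1]
r4 m[S→φ7] = [5, 5, 3, 7]
r4 m[A→φ1] = [14, 9, 13, 15]
r4 m[A→φ3] = [13, 13, 19, 10]
r4 m[A→φ4] = [11, 7, 14, 14]
r4 m[A→φ6] = [13, 13, 17, 15]
r4 m[B→φ3] = [4, 0, 4, 1]
r4 m[B→φ7] = [9, 6, 5, 9]
r5 m[φ0→G] = [5, 6, 8, 9]
r5 m[φ0→Q] = [16, 15, 16, 14]
r5 m[φ1→G] = [12, 12, 9, 14]
r5 m[φ1→A] = [9, 11, 14, 9]
r5 m[φ2→G] = [1, 6, 7, 3]
r5 m[φ2→S] = [18, 19, 16, 16]
r5 m[φ3→A] = [4, 1, 3, 8]
r5 m[φ3→B] = [17, 14, 13, 17]
r5 m[φ4→P] = [11, 13, 12, 16]
r5 m[φ4→A] = [7, 7, 8, 5]
r5 m[φ5→G] = [11, 6, 7, 5]
r5 m[φ5→M] = [14, 13, 16, 14]
r5 m[φ6→Q] = [14, 14, 16, 16]
r5 m[φ6→A] = [11, 6, 6, 6]
r5 m[φ7→S] = [7, 10, 8, 6]
r5 m[φ7→B] = [7, 5, 7, 4]
r5 m[φ8→M] = [11, 8, 8, 10]
r5 m[φ8→P] = [7, 11, 5, 7]
r5 m[G→φ0] = [15, 17, 13, 14]
r5 m[G→φ1] = [8, 11, 12, 9]
r5 m[G→φ2] = [16, 14, 12, 18]
r5 m[G→φ5] = [9, 15, 14, 16]
r5 m[Q→φ0] = [5, 5, 7, 7]
r5 m[Q→φ6] = [8, 7, 5, 3]
r5 m[M→φ5] = [7, 7, 4, 6]
r5 m[M→φ8] = [7, 5, 3, 8]
r5 m[P→φ4] = [3, 8, 3, 3]
r5 m[P→φ8] = [5, 7, 6, 10]
r5 m[S→φ2] = [2, 2, 3, 1]
r5 m[S→φ7] = [5, 5, 3, 7]
r5 m[A→φ1] = [14, 9, 13, 15]
r5 m[A→φ3] = [13, 13, 19, 10]
r5 m[A→φ4] = [11, 7, 14, 14]
r5 m[A→φ6] = [13, 13, 17, 15]
r5 m[B→φ3] = [4, 0, 4, 1]
r5 m[B→φ7] = [9, 6, 5, 9]
r6 m[φ0→G] = [5, 6, 8, 9]
r6 m[φ0→Q] = [16, 15, 16, 14]
r6 m[φ1→G] = [12, 12, 9, 14]
r6 m[φ1→A] = [9, 11, 14, 9]
r6 m[φ2→G] = [1, 6, 7, 3]
r6 m[φ2→S] = [18, 19, 16, 16]
r6 m[φ3→A] = [4, 1, 3, 8]
r6 m[φ3→B] = [17, 14, 13, 17]
r6 m[φ4→P] = [11, 13, 12, 16]
r6 m[φ4→A] = [7, 7, 8, 5]
r6 m[φ5→G] = [11, 6, 7, 5]
r6 m[φ5→M] = [14, 13, 16, 14]
r6 m[φ6→Q] = [14, 14, 16, 16]
r6 m[φ6→A] = [11, 6, 6, 6]
r6 m[φ7→S] = [7, 10, 8, 6]
r6 m[φ7→B] = [7, 5, 7, 4]
r6 m[φ8→M] = [11, 8, 8, 10]
r6 m[φ8→P] = [7, 11, 5, 7]
r6 m[G→φ0] = [24, 24, 23, 22]
r6 m[G→φ1] = [17, 18, 22, 17]
r6 m[G→φ2] = [28, 24, 24, 28]
r6 m[G→φ5] = [18, 24, 24, 26]
r6 m[Q→φ0] = [14, 14, 16, 16]
r6 m[Q→φ6] = [16, 15, 16, 14]
r6 m[M→φ5] = [11, 8, 8, 10]
r6 m[M→φ8] = [14, 13, 16, 14]
r6 m[P→φ4] = [7, 11, 5, 7]
r6 m[P→φ8] = [11, 13, 12, 16]
r6 m[S→φ2] = [7, 10, 8, 6]
r6 m[S→φ7] = [18, 19, 16, 16]
r6 m[A→φ1] = [22, 14, 17, 19]
r6 m[A→φ3] = [27, 24, 28, 20]
r6 m[A→φ4] = [24, 18, 23, 23]
r6 m[A→φ6] = [20, 19, 25, 22]
r6 m[B→φ3] = [7, 5, 7, 4]
r6 m[B→φ7] = [17, 14, 13, 17]

message @ round 6 = [11, 13, 12, 16]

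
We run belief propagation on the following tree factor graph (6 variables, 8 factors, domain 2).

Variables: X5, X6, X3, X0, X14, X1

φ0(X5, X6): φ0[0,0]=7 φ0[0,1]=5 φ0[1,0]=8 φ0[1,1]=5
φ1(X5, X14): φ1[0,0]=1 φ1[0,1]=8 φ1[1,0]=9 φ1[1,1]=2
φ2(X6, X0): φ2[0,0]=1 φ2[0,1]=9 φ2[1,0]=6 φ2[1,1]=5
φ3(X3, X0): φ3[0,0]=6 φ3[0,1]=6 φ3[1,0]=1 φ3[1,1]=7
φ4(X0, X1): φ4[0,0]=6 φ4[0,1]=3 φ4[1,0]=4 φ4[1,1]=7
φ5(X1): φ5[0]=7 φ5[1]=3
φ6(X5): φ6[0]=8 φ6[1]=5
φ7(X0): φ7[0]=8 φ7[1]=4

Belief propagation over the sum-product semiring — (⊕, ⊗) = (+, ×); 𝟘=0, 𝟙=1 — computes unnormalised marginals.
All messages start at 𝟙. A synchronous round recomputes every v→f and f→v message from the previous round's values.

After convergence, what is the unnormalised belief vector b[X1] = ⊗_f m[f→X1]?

b[X1] = [28174384, 15140748]

init: all messages = 𝟙 over 2 values
r1 m[φ0→X5] = [12, 13]
r1 m[φ0→X6] = [15, 10]
r1 m[φ1→X5] = [9, 11]
r1 m[φ1→X14] = [10, 10]
r1 m[φ2→X6] = [10, 11]
r1 m[φ2→X0] = [7, 14]
r1 m[φ3→X3] = [12, 8]
r1 m[φ3→X0] = [7, 13]
r1 m[φ4→X0] = [9, 11]
r1 m[φ4→X1] = [10, 10]
r1 m[φ5→X1] = [7, 3]
r1 m[φ6→X5] = [8, 5]
r1 m[φ7→X0] = [8, 4]
r1 m[X5→φ0] = [1, 1]
r1 m[X5→φ1] = [1, 1]
r1 m[X5→φ6] = [1, 1]
r1 m[X6→φ0] = [1, 1]
r1 m[X6→φ2] = [1, 1]
r1 m[X3→φ3] = [1, 1]
r1 m[X0→φ2] = [1, 1]
r1 m[X0→φ3] = [1, 1]
r1 m[X0→φ4] = [1, 1]
r1 m[X0→φ7] = [1, 1]
r1 m[X14→φ1] = [1, 1]
r1 m[X1→φ4] = [1, 1]
r1 m[X1→φ5] = [1, 1]
r2 m[φ0→X5] = [12, 13]
r2 m[φ0→X6] = [15, 10]
r2 m[φ1→X5] = [9, 11]
r2 m[φ1→X14] = [10, 10]
r2 m[φ2→X6] = [10, 11]
r2 m[φ2→X0] = [7, 14]
r2 m[φ3→X3] = [12, 8]
r2 m[φ3→X0] = [7, 13]
r2 m[φ4→X0] = [9, 11]
r2 m[φ4→X1] = [10, 10]
r2 m[φ5→X1] = [7, 3]
r2 m[φ6→X5] = [8, 5]
r2 m[φ7→X0] = [8, 4]
r2 m[X5→φ0] = [72, 55]
r2 m[X5→φ1] = [96, 65]
r2 m[X5→φ6] = [108, 143]
r2 m[X6→φ0] = [10, 11]
r2 m[X6→φ2] = [15, 10]
r2 m[X3→φ3] = [1, 1]
r2 m[X0→φ2] = [504, 572]
r2 m[X0→φ3] = [504, 616]
r2 m[X0→φ4] = [392, 728]
r2 m[X0→φ7] = [441, 2002]
r2 m[X14→φ1] = [1, 1]
r2 m[X1→φ4] = [7, 3]
r2 m[X1→φ5] = [10, 10]
r3 m[φ0→X5] = [125, 135]
r3 m[φ0→X6] = [944, 635]
r3 m[φ1→X5] = [9, 11]
r3 m[φ1→X14] = [681, 898]
r3 m[φ2→X6] = [5652, 5884]
r3 m[φ2→X0] = [75, 185]
r3 m[φ3→X3] = [6720, 4816]
r3 m[φ3→X0] = [7, 13]
r3 m[φ4→X0] = [51, 49]
r3 m[φ4→X1] = [5264, 6272]
r3 m[φ5→X1] = [7, 3]
r3 m[φ6→X5] = [8, 5]
r3 m[φ7→X0] = [8, 4]
r3 m[X5→φ0] = [72, 55]
r3 m[X5→φ1] = [96, 65]
r3 m[X5→φ6] = [108, 143]
r3 m[X6→φ0] = [10, 11]
r3 m[X6→φ2] = [15, 10]
r3 m[X3→φ3] = [1, 1]
r3 m[X0→φ2] = [504, 572]
r3 m[X0→φ3] = [504, 616]
r3 m[X0→φ4] = [392, 728]
r3 m[X0→φ7] = [441, 2002]
r3 m[X14→φ1] = [1, 1]
r3 m[X1→φ4] = [7, 3]
r3 m[X1→φ5] = [10, 10]
r4 m[φ0→X5] = [125, 135]
r4 m[φ0→X6] = [944, 635]
r4 m[φ1→X5] = [9, 11]
r4 m[φ1→X14] = [681, 898]
r4 m[φ2→X6] = [5652, 5884]
r4 m[φ2→X0] = [75, 185]
r4 m[φ3→X3] = [6720, 4816]
r4 m[φ3→X0] = [7, 13]
r4 m[φ4→X0] = [51, 49]
r4 m[φ4→X1] = [5264, 6272]
r4 m[φ5→X1] = [7, 3]
r4 m[φ6→X5] = [8, 5]
r4 m[φ7→X0] = [8, 4]
r4 m[X5→φ0] = [72, 55]
r4 m[X5→φ1] = [1000, 675]
r4 m[X5→φ6] = [1125, 1485]
r4 m[X6→φ0] = [5652, 5884]
r4 m[X6→φ2] = [944, 635]
r4 m[X3→φ3] = [1, 1]
r4 m[X0→φ2] = [2856, 2548]
r4 m[X0→φ3] = [30600, 36260]
r4 m[X0→φ4] = [4200, 9620]
r4 m[X0→φ7] = [26775, 117845]
r4 m[X14→φ1] = [1, 1]
r4 m[X1→φ4] = [7, 3]
r4 m[X1→φ5] = [5264, 6272]
r5 m[φ0→X5] = [68984, 74636]
r5 m[φ0→X6] = [944, 635]
r5 m[φ1→X5] = [9, 11]
r5 m[φ1→X14] = [7075, 9350]
r5 m[φ2→X6] = [25788, 29876]
r5 m[φ2→X0] = [4754, 11671]
r5 m[φ3→X3] = [401160, 284420]
r5 m[φ3→X0] = [7, 13]
r5 m[φ4→X0] = [51, 49]
r5 m[φ4→X1] = [63680, 79940]
r5 m[φ5→X1] = [7, 3]
r5 m[φ6→X5] = [8, 5]
r5 m[φ7→X0] = [8, 4]
r5 m[X5→φ0] = [72, 55]
r5 m[X5→φ1] = [1000, 675]
r5 m[X5→φ6] = [1125, 1485]
r5 m[X6→φ0] = [5652, 5884]
r5 m[X6→φ2] = [944, 635]
r5 m[X3→φ3] = [1, 1]
r5 m[X0→φ2] = [2856, 2548]
r5 m[X0→φ3] = [30600, 36260]
r5 m[X0→φ4] = [4200, 9620]
r5 m[X0→φ7] = [26775, 117845]
r5 m[X14→φ1] = [1, 1]
r5 m[X1→φ4] = [7, 3]
r5 m[X1→φ5] = [5264, 6272]
r6 m[φ0→X5] = [68984, 74636]
r6 m[φ0→X6] = [944, 635]
r6 m[φ1→X5] = [9, 11]
r6 m[φ1→X14] = [7075, 9350]
r6 m[φ2→X6] = [25788, 29876]
r6 m[φ2→X0] = [4754, 11671]
r6 m[φ3→X3] = [401160, 284420]
r6 m[φ3→X0] = [7, 13]
r6 m[φ4→X0] = [51, 49]
r6 m[φ4→X1] = [63680, 79940]
r6 m[φ5→X1] = [7, 3]
r6 m[φ6→X5] = [8, 5]
r6 m[φ7→X0] = [8, 4]
r6 m[X5→φ0] = [72, 55]
r6 m[X5→φ1] = [551872, 373180]
r6 m[X5→φ6] = [620856, 820996]
r6 m[X6→φ0] = [25788, 29876]
r6 m[X6→φ2] = [944, 635]
r6 m[X3→φ3] = [1, 1]
r6 m[X0→φ2] = [2856, 2548]
r6 m[X0→φ3] = [1939632, 2287516]
r6 m[X0→φ4] = [266224, 606892]
r6 m[X0→φ7] = [1697178, 7434427]
r6 m[X14→φ1] = [1, 1]
r6 m[X1→φ4] = [7, 3]
r6 m[X1→φ5] = [63680, 79940]
r7 m[φ0→X5] = [329896, 355684]
r7 m[φ0→X6] = [944, 635]
r7 m[φ1→X5] = [9, 11]
r7 m[φ1→X14] = [3910492, 5161336]
r7 m[φ2→X6] = [25788, 29876]
r7 m[φ2→X0] = [4754, 11671]
r7 m[φ3→X3] = [25362888, 17952244]
r7 m[φ3→X0] = [7, 13]
r7 m[φ4→X0] = [51, 49]
r7 m[φ4→X1] = [4024912, 5046916]
r7 m[φ5→X1] = [7, 3]
r7 m[φ6→X5] = [8, 5]
r7 m[φ7→X0] = [8, 4]
r7 m[X5→φ0] = [72, 55]
r7 m[X5→φ1] = [551872, 373180]
r7 m[X5→φ6] = [620856, 820996]
r7 m[X6→φ0] = [25788, 29876]
r7 m[X6→φ2] = [944, 635]
r7 m[X3→φ3] = [1, 1]
r7 m[X0→φ2] = [2856, 2548]
r7 m[X0→φ3] = [1939632, 2287516]
r7 m[X0→φ4] = [266224, 606892]
r7 m[X0→φ7] = [1697178, 7434427]
r7 m[X14→φ1] = [1, 1]
r7 m[X1→φ4] = [7, 3]
r7 m[X1→φ5] = [63680, 79940]
r8 m[φ0→X5] = [329896, 355684]
r8 m[φ0→X6] = [944, 635]
r8 m[φ1→X5] = [9, 11]
r8 m[φ1→X14] = [3910492, 5161336]
r8 m[φ2→X6] = [25788, 29876]
r8 m[φ2→X0] = [4754, 11671]
r8 m[φ3→X3] = [25362888, 17952244]
r8 m[φ3→X0] = [7, 13]
r8 m[φ4→X0] = [51, 49]
r8 m[φ4→X1] = [4024912, 5046916]
r8 m[φ5→X1] = [7, 3]
r8 m[φ6→X5] = [8, 5]
r8 m[φ7→X0] = [8, 4]
r8 m[X5→φ0] = [72, 55]
r8 m[X5→φ1] = [2639168, 1778420]
r8 m[X5→φ6] = [2969064, 3912524]
r8 m[X6→φ0] = [25788, 29876]
r8 m[X6→φ2] = [944, 635]
r8 m[X3→φ3] = [1, 1]
r8 m[X0→φ2] = [2856, 2548]
r8 m[X0→φ3] = [1939632, 2287516]
r8 m[X0→φ4] = [266224, 606892]
r8 m[X0→φ7] = [1697178, 7434427]
r8 m[X14→φ1] = [1, 1]
r8 m[X1→φ4] = [7, 3]
r8 m[X1→φ5] = [4024912, 5046916]
r9 m[φ0→X5] = [329896, 355684]
r9 m[φ0→X6] = [944, 635]
r9 m[φ1→X5] = [9, 11]
r9 m[φ1→X14] = [18644948, 24670184]
r9 m[φ2→X6] = [25788, 29876]
r9 m[φ2→X0] = [4754, 11671]
r9 m[φ3→X3] = [25362888, 17952244]
r9 m[φ3→X0] = [7, 13]
r9 m[φ4→X0] = [51, 49]
r9 m[φ4→X1] = [4024912, 5046916]
r9 m[φ5→X1] = [7, 3]
r9 m[φ6→X5] = [8, 5]
r9 m[φ7→X0] = [8, 4]
r9 m[X5→φ0] = [72, 55]
r9 m[X5→φ1] = [2639168, 1778420]
r9 m[X5→φ6] = [2969064, 3912524]
r9 m[X6→φ0] = [25788, 29876]
r9 m[X6→φ2] = [944, 635]
r9 m[X3→φ3] = [1, 1]
r9 m[X0→φ2] = [2856, 2548]
r9 m[X0→φ3] = [1939632, 2287516]
r9 m[X0→φ4] = [266224, 606892]
r9 m[X0→φ7] = [1697178, 7434427]
r9 m[X14→φ1] = [1, 1]
r9 m[X1→φ4] = [7, 3]
r9 m[X1→φ5] = [4024912, 5046916]
r10 m[φ0→X5] = [329896, 355684]
r10 m[φ0→X6] = [944, 635]
r10 m[φ1→X5] = [9, 11]
r10 m[φ1→X14] = [18644948, 24670184]
r10 m[φ2→X6] = [25788, 29876]
r10 m[φ2→X0] = [4754, 11671]
r10 m[φ3→X3] = [25362888, 17952244]
r10 m[φ3→X0] = [7, 13]
r10 m[φ4→X0] = [51, 49]
r10 m[φ4→X1] = [4024912, 5046916]
r10 m[φ5→X1] = [7, 3]
r10 m[φ6→X5] = [8, 5]
r10 m[φ7→X0] = [8, 4]
r10 m[X5→φ0] = [72, 55]
r10 m[X5→φ1] = [2639168, 1778420]
r10 m[X5→φ6] = [2969064, 3912524]
r10 m[X6→φ0] = [25788, 29876]
r10 m[X6→φ2] = [944, 635]
r10 m[X3→φ3] = [1, 1]
r10 m[X0→φ2] = [2856, 2548]
r10 m[X0→φ3] = [1939632, 2287516]
r10 m[X0→φ4] = [266224, 606892]
r10 m[X0→φ7] = [1697178, 7434427]
r10 m[X14→φ1] = [1, 1]
r10 m[X1→φ4] = [7, 3]
r10 m[X1→φ5] = [4024912, 5046916]
fixed point reached at round 10
b[X1] = ⊗ incoming = [28174384, 15140748]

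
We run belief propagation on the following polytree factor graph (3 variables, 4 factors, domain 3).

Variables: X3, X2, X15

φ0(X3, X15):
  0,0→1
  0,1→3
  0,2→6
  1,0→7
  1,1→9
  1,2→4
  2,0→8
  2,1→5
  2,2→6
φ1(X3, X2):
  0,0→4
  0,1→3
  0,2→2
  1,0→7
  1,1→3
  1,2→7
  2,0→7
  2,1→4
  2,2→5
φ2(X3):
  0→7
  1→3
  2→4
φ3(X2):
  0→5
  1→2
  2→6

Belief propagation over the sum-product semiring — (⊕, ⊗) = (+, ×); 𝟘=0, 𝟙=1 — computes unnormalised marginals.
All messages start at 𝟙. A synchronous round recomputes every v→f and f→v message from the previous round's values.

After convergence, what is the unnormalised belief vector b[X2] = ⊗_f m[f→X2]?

b[X2] = [6160, 1388, 5640]

init: all messages = 𝟙 over 3 values
r1 m[φ0→X3] = [10, 20, 19]
r1 m[φ0→X15] = [16, 17, 16]
r1 m[φ1→X3] = [9, 17, 16]
r1 m[φ1→X2] = [18, 10, 14]
r1 m[φ2→X3] = [7, 3, 4]
r1 m[φ3→X2] = [5, 2, 6]
r1 m[X3→φ0] = [1, 1, 1]
r1 m[X3→φ1] = [1, 1, 1]
r1 m[X3→φ2] = [1, 1, 1]
r1 m[X2→φ1] = [1, 1, 1]
r1 m[X2→φ3] = [1, 1, 1]
r1 m[X15→φ0] = [1, 1, 1]
r2 m[φ0→X3] = [10, 20, 19]
r2 m[φ0→X15] = [16, 17, 16]
r2 m[φ1→X3] = [9, 17, 16]
r2 m[φ1→X2] = [18, 10, 14]
r2 m[φ2→X3] = [7, 3, 4]
r2 m[φ3→X2] = [5, 2, 6]
r2 m[X3→φ0] = [63, 51, 64]
r2 m[X3→φ1] = [70, 60, 76]
r2 m[X3→φ2] = [90, 340, 304]
r2 m[X2→φ1] = [5, 2, 6]
r2 m[X2→φ3] = [18, 10, 14]
r2 m[X15→φ0] = [1, 1, 1]
r3 m[φ0→X3] = [10, 20, 19]
r3 m[φ0→X15] = [932, 968, 966]
r3 m[φ1→X3] = [38, 83, 73]
r3 m[φ1→X2] = [1232, 694, 940]
r3 m[φ2→X3] = [7, 3, 4]
r3 m[φ3→X2] = [5, 2, 6]
r3 m[X3→φ0] = [63, 51, 64]
r3 m[X3→φ1] = [70, 60, 76]
r3 m[X3→φ2] = [90, 340, 304]
r3 m[X2→φ1] = [5, 2, 6]
r3 m[X2→φ3] = [18, 10, 14]
r3 m[X15→φ0] = [1, 1, 1]
r4 m[φ0→X3] = [10, 20, 19]
r4 m[φ0→X15] = [932, 968, 966]
r4 m[φ1→X3] = [38, 83, 73]
r4 m[φ1→X2] = [1232, 694, 940]
r4 m[φ2→X3] = [7, 3, 4]
r4 m[φ3→X2] = [5, 2, 6]
r4 m[X3→φ0] = [266, 249, 292]
r4 m[X3→φ1] = [70, 60, 76]
r4 m[X3→φ2] = [380, 1660, 1387]
r4 m[X2→φ1] = [5, 2, 6]
r4 m[X2→φ3] = [1232, 694, 940]
r4 m[X15→φ0] = [1, 1, 1]
r5 m[φ0→X3] = [10, 20, 19]
r5 m[φ0→X15] = [4345, 4499, 4344]
r5 m[φ1→X3] = [38, 83, 73]
r5 m[φ1→X2] = [1232, 694, 940]
r5 m[φ2→X3] = [7, 3, 4]
r5 m[φ3→X2] = [5, 2, 6]
r5 m[X3→φ0] = [266, 249, 292]
r5 m[X3→φ1] = [70, 60, 76]
r5 m[X3→φ2] = [380, 1660, 1387]
r5 m[X2→φ1] = [5, 2, 6]
r5 m[X2→φ3] = [1232, 694, 940]
r5 m[X15→φ0] = [1, 1, 1]
r6 m[φ0→X3] = [10, 20, 19]
r6 m[φ0→X15] = [4345, 4499, 4344]
r6 m[φ1→X3] = [38, 83, 73]
r6 m[φ1→X2] = [1232, 694, 940]
r6 m[φ2→X3] = [7, 3, 4]
r6 m[φ3→X2] = [5, 2, 6]
r6 m[X3→φ0] = [266, 249, 292]
r6 m[X3→φ1] = [70, 60, 76]
r6 m[X3→φ2] = [380, 1660, 1387]
r6 m[X2→φ1] = [5, 2, 6]
r6 m[X2→φ3] = [1232, 694, 940]
r6 m[X15→φ0] = [1, 1, 1]
fixed point reached at round 6
b[X2] = ⊗ incoming = [6160, 1388, 5640]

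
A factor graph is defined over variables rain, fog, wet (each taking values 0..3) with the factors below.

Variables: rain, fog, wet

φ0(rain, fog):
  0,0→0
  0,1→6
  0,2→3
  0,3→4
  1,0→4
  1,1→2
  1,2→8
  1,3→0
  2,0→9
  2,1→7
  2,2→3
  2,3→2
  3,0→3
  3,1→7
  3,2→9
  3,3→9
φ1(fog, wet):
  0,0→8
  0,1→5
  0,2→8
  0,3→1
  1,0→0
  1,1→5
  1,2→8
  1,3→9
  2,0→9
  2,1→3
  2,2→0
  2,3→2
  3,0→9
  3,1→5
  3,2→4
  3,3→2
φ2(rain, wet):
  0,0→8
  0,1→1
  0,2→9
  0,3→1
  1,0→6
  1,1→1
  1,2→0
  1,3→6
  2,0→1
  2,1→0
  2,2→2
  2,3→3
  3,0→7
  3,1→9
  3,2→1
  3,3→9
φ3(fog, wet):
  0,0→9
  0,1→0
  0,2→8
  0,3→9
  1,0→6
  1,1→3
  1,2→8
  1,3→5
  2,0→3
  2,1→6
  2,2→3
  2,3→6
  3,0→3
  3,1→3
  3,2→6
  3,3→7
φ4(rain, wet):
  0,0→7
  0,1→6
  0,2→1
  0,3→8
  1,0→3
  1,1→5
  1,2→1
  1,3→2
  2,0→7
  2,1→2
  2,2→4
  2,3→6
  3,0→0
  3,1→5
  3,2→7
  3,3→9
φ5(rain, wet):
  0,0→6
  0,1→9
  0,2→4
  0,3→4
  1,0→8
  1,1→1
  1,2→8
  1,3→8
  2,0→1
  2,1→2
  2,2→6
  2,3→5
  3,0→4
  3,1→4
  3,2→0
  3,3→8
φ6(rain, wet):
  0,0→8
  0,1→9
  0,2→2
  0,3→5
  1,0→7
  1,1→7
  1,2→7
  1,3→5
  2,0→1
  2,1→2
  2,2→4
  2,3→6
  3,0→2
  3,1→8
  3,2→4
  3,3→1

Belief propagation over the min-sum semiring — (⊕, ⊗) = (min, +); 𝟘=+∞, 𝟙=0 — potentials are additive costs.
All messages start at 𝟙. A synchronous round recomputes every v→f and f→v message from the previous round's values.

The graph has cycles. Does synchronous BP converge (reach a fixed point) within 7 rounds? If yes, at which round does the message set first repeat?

init: all messages = 𝟙 over 4 values
r1 m[φ0→rain] = [0, 0, 2, 3]
r1 m[φ0→fog] = [0, 2, 3, 0]
r1 m[φ1→fog] = [1, 0, 0, 2]
r1 m[φ1→wet] = [0, 3, 0, 1]
r1 m[φ2→rain] = [1, 0, 0, 1]
r1 m[φ2→wet] = [1, 0, 0, 1]
r1 m[φ3→fog] = [0, 3, 3, 3]
r1 m[φ3→wet] = [3, 0, 3, 5]
r1 m[φ4→rain] = [1, 1, 2, 0]
r1 m[φ4→wet] = [0, 2, 1, 2]
r1 m[φ5→rain] = [4, 1, 1, 0]
r1 m[φ5→wet] = [1, 1, 0, 4]
r1 m[φ6→rain] = [2, 5, 1, 1]
r1 m[φ6→wet] = [1, 2, 2, 1]
r1 m[rain→φ0] = [0, 0, 0, 0]
r1 m[rain→φ2] = [0, 0, 0, 0]
r1 m[rain→φ4] = [0, 0, 0, 0]
r1 m[rain→φ5] = [0, 0, 0, 0]
r1 m[rain→φ6] = [0, 0, 0, 0]
r1 m[fog→φ0] = [0, 0, 0, 0]
r1 m[fog→φ1] = [0, 0, 0, 0]
r1 m[fog→φ3] = [0, 0, 0, 0]
r1 m[wet→φ1] = [0, 0, 0, 0]
r1 m[wet→φ2] = [0, 0, 0, 0]
r1 m[wet→φ3] = [0, 0, 0, 0]
r1 m[wet→φ4] = [0, 0, 0, 0]
r1 m[wet→φ5] = [0, 0, 0, 0]
r1 m[wet→φ6] = [0, 0, 0, 0]
r2 m[φ0→rain] = [0, 0, 2, 3]
r2 m[φ0→fog] = [0, 2, 3, 0]
r2 m[φ1→fog] = [1, 0, 0, 2]
r2 m[φ1→wet] = [0, 3, 0, 1]
r2 m[φ2→rain] = [1, 0, 0, 1]
r2 m[φ2→wet] = [1, 0, 0, 1]
r2 m[φ3→fog] = [0, 3, 3, 3]
r2 m[φ3→wet] = [3, 0, 3, 5]
r2 m[φ4→rain] = [1, 1, 2, 0]
r2 m[φ4→wet] = [0, 2, 1, 2]
r2 m[φ5→rain] = [4, 1, 1, 0]
r2 m[φ5→wet] = [1, 1, 0, 4]
r2 m[φ6→rain] = [2, 5, 1, 1]
r2 m[φ6→wet] = [1, 2, 2, 1]
r2 m[rain→φ0] = [8, 7, 4, 2]
r2 m[rain→φ2] = [7, 7, 6, 4]
r2 m[rain→φ4] = [7, 6, 4, 5]
r2 m[rain→φ5] = [4, 6, 5, 5]
r2 m[rain→φ6] = [6, 2, 5, 4]
r2 m[fog→φ0] = [1, 3, 3, 5]
r2 m[fog→φ1] = [0, 5, 6, 3]
r2 m[fog→φ3] = [1, 2, 3, 2]
r2 m[wet→φ1] = [6, 5, 6, 13]
r2 m[wet→φ2] = [5, 8, 6, 13]
r2 m[wet→φ3] = [3, 8, 3, 9]
r2 m[wet→φ4] = [6, 6, 5, 12]
r2 m[wet→φ5] = [5, 7, 6, 10]
r2 m[wet→φ6] = [5, 6, 4, 13]
r3 m[φ0→rain] = [1, 5, 6, 4]
r3 m[φ0→fog] = [5, 9, 7, 6]
r3 m[φ1→fog] = [10, 6, 6, 10]
r3 m[φ1→wet] = [5, 5, 6, 1]
r3 m[φ2→rain] = [9, 6, 6, 7]
r3 m[φ2→wet] = [7, 6, 5, 8]
r3 m[φ3→fog] = [8, 9, 6, 6]
r3 m[φ3→wet] = [5, 1, 6, 7]
r3 m[φ4→rain] = [6, 6, 8, 6]
r3 m[φ4→wet] = [5, 6, 7, 8]
r3 m[φ5→rain] = [10, 8, 6, 6]
r3 m[φ5→wet] = [6, 7, 5, 8]
r3 m[φ6→rain] = [6, 11, 6, 7]
r3 m[φ6→wet] = [6, 7, 8, 5]
r3 m[rain→φ0] = [8, 7, 4, 2]
r3 m[rain→φ2] = [7, 7, 6, 4]
r3 m[rain→φ4] = [7, 6, 4, 5]
r3 m[rain→φ5] = [4, 6, 5, 5]
r3 m[rain→φ6] = [6, 2, 5, 4]
r3 m[fog→φ0] = [1, 3, 3, 5]
r3 m[fog→φ1] = [0, 5, 6, 3]
r3 m[fog→φ3] = [1, 2, 3, 2]
r3 m[wet→φ1] = [6, 5, 6, 13]
r3 m[wet→φ2] = [5, 8, 6, 13]
r3 m[wet→φ3] = [3, 8, 3, 9]
r3 m[wet→φ4] = [6, 6, 5, 12]
r3 m[wet→φ5] = [5, 7, 6, 10]
r3 m[wet→φ6] = [5, 6, 4, 13]
r4 m[φ0→rain] = [1, 5, 6, 4]
r4 m[φ0→fog] = [5, 9, 7, 6]
r4 m[φ1→fog] = [10, 6, 6, 10]
r4 m[φ1→wet] = [5, 5, 6, 1]
r4 m[φ2→rain] = [9, 6, 6, 7]
r4 m[φ2→wet] = [7, 6, 5, 8]
r4 m[φ3→fog] = [8, 9, 6, 6]
r4 m[φ3→wet] = [5, 1, 6, 7]
r4 m[φ4→rain] = [6, 6, 8, 6]
r4 m[φ4→wet] = [5, 6, 7, 8]
r4 m[φ5→rain] = [10, 8, 6, 6]
r4 m[φ5→wet] = [6, 7, 5, 8]
r4 m[φ6→rain] = [6, 11, 6, 7]
r4 m[φ6→wet] = [6, 7, 8, 5]
r4 m[rain→φ0] = [31, 31, 26, 26]
r4 m[rain→φ2] = [23, 30, 26, 23]
r4 m[rain→φ4] = [26, 30, 24, 24]
r4 m[rain→φ5] = [22, 28, 26, 24]
r4 m[rain→φ6] = [26, 25, 26, 23]
r4 m[fog→φ0] = [18, 15, 12, 16]
r4 m[fog→φ1] = [13, 18, 13, 12]
r4 m[fog→φ3] = [15, 15, 13, 16]
r4 m[wet→φ1] = [29, 27, 31, 36]
r4 m[wet→φ2] = [27, 26, 32, 29]
r4 m[wet→φ3] = [29, 31, 31, 30]
r4 m[wet→φ4] = [29, 26, 30, 29]
r4 m[wet→φ5] = [28, 25, 32, 29]
r4 m[wet→φ6] = [28, 25, 29, 32]
r5 m[φ0→rain] = [15, 16, 15, 21]
r5 m[φ0→fog] = [29, 33, 29, 28]
r5 m[φ1→fog] = [32, 29, 30, 32]
r5 m[φ1→wet] = [18, 16, 13, 14]
r5 m[φ2→rain] = [27, 27, 26, 33]
r5 m[φ2→wet] = [27, 24, 24, 24]
r5 m[φ3→fog] = [31, 34, 32, 32]
r5 m[φ3→wet] = [16, 15, 16, 19]
r5 m[φ4→rain] = [31, 31, 28, 29]
r5 m[φ4→wet] = [24, 26, 27, 30]
r5 m[φ5→rain] = [33, 26, 27, 29]
r5 m[φ5→wet] = [27, 28, 24, 26]
r5 m[φ6→rain] = [31, 32, 27, 30]
r5 m[φ6→wet] = [25, 28, 27, 24]
r5 m[rain→φ0] = [31, 31, 26, 26]
r5 m[rain→φ2] = [23, 30, 26, 23]
r5 m[rain→φ4] = [26, 30, 24, 24]
r5 m[rain→φ5] = [22, 28, 26, 24]
r5 m[rain→φ6] = [26, 25, 26, 23]
r5 m[fog→φ0] = [18, 15, 12, 16]
r5 m[fog→φ1] = [13, 18, 13, 12]
r5 m[fog→φ3] = [15, 15, 13, 16]
r5 m[wet→φ1] = [29, 27, 31, 36]
r5 m[wet→φ2] = [27, 26, 32, 29]
r5 m[wet→φ3] = [29, 31, 31, 30]
r5 m[wet→φ4] = [29, 26, 30, 29]
r5 m[wet→φ5] = [28, 25, 32, 29]
r5 m[wet→φ6] = [28, 25, 29, 32]
r6 m[φ0→rain] = [15, 16, 15, 21]
r6 m[φ0→fog] = [29, 33, 29, 28]
r6 m[φ1→fog] = [32, 29, 30, 32]
r6 m[φ1→wet] = [18, 16, 13, 14]
r6 m[φ2→rain] = [27, 27, 26, 33]
r6 m[φ2→wet] = [27, 24, 24, 24]
r6 m[φ3→fog] = [31, 34, 32, 32]
r6 m[φ3→wet] = [16, 15, 16, 19]
r6 m[φ4→rain] = [31, 31, 28, 29]
r6 m[φ4→wet] = [24, 26, 27, 30]
r6 m[φ5→rain] = [33, 26, 27, 29]
r6 m[φ5→wet] = [27, 28, 24, 26]
r6 m[φ6→rain] = [31, 32, 27, 30]
r6 m[φ6→wet] = [25, 28, 27, 24]
r6 m[rain→φ0] = [122, 116, 108, 121]
r6 m[rain→φ2] = [110, 105, 97, 109]
r6 m[rain→φ4] = [106, 101, 95, 113]
r6 m[rain→φ5] = [104, 106, 96, 113]
r6 m[rain→φ6] = [106, 100, 96, 112]
r6 m[fog→φ0] = [63, 63, 62, 64]
r6 m[fog→φ1] = [60, 67, 61, 60]
r6 m[fog→φ3] = [61, 62, 59, 60]
r6 m[wet→φ1] = [119, 121, 118, 123]
r6 m[wet→φ2] = [110, 113, 107, 113]
r6 m[wet→φ3] = [121, 122, 115, 118]
r6 m[wet→φ4] = [113, 111, 104, 107]
r6 m[wet→φ5] = [110, 109, 107, 111]
r6 m[wet→φ6] = [112, 109, 104, 113]
r7 m[φ0→rain] = [63, 64, 65, 66]
r7 m[φ0→fog] = [117, 115, 111, 110]
r7 m[φ1→fog] = [124, 119, 118, 122]
r7 m[φ1→wet] = [67, 64, 61, 61]
r7 m[φ2→rain] = [114, 107, 109, 108]
r7 m[φ2→wet] = [98, 97, 99, 100]
r7 m[φ3→fog] = [122, 123, 118, 121]
r7 m[φ3→wet] = [62, 61, 62, 65]
r7 m[φ4→rain] = [105, 105, 108, 111]
r7 m[φ4→wet] = [102, 97, 99, 101]
r7 m[φ5→rain] = [111, 110, 111, 107]
r7 m[φ5→wet] = [97, 98, 102, 101]
r7 m[φ6→rain] = [106, 111, 108, 108]
r7 m[φ6→wet] = [97, 98, 100, 102]
r7 m[rain→φ0] = [122, 116, 108, 121]
r7 m[rain→φ2] = [110, 105, 97, 109]
r7 m[rain→φ4] = [106, 101, 95, 113]
r7 m[rain→φ5] = [104, 106, 96, 113]
r7 m[rain→φ6] = [106, 100, 96, 112]
r7 m[fog→φ0] = [63, 63, 62, 64]
r7 m[fog→φ1] = [60, 67, 61, 60]
r7 m[fog→φ3] = [61, 62, 59, 60]
r7 m[wet→φ1] = [119, 121, 118, 123]
r7 m[wet→φ2] = [110, 113, 107, 113]
r7 m[wet→φ3] = [121, 122, 115, 118]
r7 m[wet→φ4] = [113, 111, 104, 107]
r7 m[wet→φ5] = [110, 109, 107, 111]
r7 m[wet→φ6] = [112, 109, 104, 113]
no fixed point within 7 rounds

NOT CONVERGED within 7 rounds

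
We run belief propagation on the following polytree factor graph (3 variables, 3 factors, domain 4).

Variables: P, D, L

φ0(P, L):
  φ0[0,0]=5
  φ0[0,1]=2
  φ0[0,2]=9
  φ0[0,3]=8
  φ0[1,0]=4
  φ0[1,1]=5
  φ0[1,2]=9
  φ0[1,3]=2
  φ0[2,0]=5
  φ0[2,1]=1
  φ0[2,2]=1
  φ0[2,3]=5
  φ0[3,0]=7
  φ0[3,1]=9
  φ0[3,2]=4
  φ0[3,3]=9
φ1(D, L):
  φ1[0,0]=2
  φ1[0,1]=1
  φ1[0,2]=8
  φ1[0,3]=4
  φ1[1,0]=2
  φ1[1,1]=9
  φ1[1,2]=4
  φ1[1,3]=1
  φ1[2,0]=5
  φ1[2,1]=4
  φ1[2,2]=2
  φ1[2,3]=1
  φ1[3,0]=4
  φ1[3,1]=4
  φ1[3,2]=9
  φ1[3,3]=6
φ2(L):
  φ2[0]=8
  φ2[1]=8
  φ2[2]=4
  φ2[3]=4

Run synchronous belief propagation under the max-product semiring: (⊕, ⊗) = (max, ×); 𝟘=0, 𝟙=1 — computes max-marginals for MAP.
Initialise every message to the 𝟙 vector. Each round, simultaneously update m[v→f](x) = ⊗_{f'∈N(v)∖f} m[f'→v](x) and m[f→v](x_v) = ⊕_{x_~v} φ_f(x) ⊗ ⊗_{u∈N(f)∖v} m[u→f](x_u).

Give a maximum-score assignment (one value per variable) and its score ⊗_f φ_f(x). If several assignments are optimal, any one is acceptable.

assignment: (P=3, D=1, L=1); score = 648

init: all messages = 𝟙 over 4 values
r1 m[φ0→P] = [9, 9, 5, 9]
r1 m[φ0→L] = [7, 9, 9, 9]
r1 m[φ1→D] = [8, 9, 5, 9]
r1 m[φ1→L] = [5, 9, 9, 6]
r1 m[φ2→L] = [8, 8, 4, 4]
r1 m[P→φ0] = [1, 1, 1, 1]
r1 m[D→φ1] = [1, 1, 1, 1]
r1 m[L→φ0] = [1, 1, 1, 1]
r1 m[L→φ1] = [1, 1, 1, 1]
r1 m[L→φ2] = [1, 1, 1, 1]
r2 m[φ0→P] = [9, 9, 5, 9]
r2 m[φ0→L] = [7, 9, 9, 9]
r2 m[φ1→D] = [8, 9, 5, 9]
r2 m[φ1→L] = [5, 9, 9, 6]
r2 m[φ2→L] = [8, 8, 4, 4]
r2 m[P→φ0] = [1, 1, 1, 1]
r2 m[D→φ1] = [1, 1, 1, 1]
r2 m[L→φ0] = [40, 72, 36, 24]
r2 m[L→φ1] = [56, 72, 36, 36]
r2 m[L→φ2] = [35, 81, 81, 54]
r3 m[φ0→P] = [324, 360, 200, 648]
r3 m[φ0→L] = [7, 9, 9, 9]
r3 m[φ1→D] = [288, 648, 288, 324]
r3 m[φ1→L] = [5, 9, 9, 6]
r3 m[φ2→L] = [8, 8, 4, 4]
r3 m[P→φ0] = [1, 1, 1, 1]
r3 m[D→φ1] = [1, 1, 1, 1]
r3 m[L→φ0] = [40, 72, 36, 24]
r3 m[L→φ1] = [56, 72, 36, 36]
r3 m[L→φ2] = [35, 81, 81, 54]
r4 m[φ0→P] = [324, 360, 200, 648]
r4 m[φ0→L] = [7, 9, 9, 9]
r4 m[φ1→D] = [288, 648, 288, 324]
r4 m[φ1→L] = [5, 9, 9, 6]
r4 m[φ2→L] = [8, 8, 4, 4]
r4 m[P→φ0] = [1, 1, 1, 1]
r4 m[D→φ1] = [1, 1, 1, 1]
r4 m[L→φ0] = [40, 72, 36, 24]
r4 m[L→φ1] = [56, 72, 36, 36]
r4 m[L→φ2] = [35, 81, 81, 54]
fixed point reached at round 4
traceback from P: (P=3, D=1, L=1), score=648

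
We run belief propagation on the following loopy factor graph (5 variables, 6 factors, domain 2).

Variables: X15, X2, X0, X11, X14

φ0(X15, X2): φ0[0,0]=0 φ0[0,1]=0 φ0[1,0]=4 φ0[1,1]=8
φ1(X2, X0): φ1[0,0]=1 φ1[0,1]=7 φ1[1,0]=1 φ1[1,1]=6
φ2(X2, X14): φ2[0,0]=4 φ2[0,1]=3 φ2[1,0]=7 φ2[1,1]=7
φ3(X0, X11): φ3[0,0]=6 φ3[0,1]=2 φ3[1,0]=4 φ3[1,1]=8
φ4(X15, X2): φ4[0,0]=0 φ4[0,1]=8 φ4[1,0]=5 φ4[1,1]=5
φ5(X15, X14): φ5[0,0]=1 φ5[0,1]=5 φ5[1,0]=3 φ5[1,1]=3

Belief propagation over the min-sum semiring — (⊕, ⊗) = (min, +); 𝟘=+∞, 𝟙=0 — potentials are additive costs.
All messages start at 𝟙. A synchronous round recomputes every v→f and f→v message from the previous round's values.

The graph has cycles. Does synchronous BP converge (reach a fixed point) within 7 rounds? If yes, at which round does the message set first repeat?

init: all messages = 𝟙 over 2 values
r1 m[φ0→X15] = [0, 4]
r1 m[φ0→X2] = [0, 0]
r1 m[φ1→X2] = [1, 1]
r1 m[φ1→X0] = [1, 6]
r1 m[φ2→X2] = [3, 7]
r1 m[φ2→X14] = [4, 3]
r1 m[φ3→X0] = [2, 4]
r1 m[φ3→X11] = [4, 2]
r1 m[φ4→X15] = [0, 5]
r1 m[φ4→X2] = [0, 5]
r1 m[φ5→X15] = [1, 3]
r1 m[φ5→X14] = [1, 3]
r1 m[X15→φ0] = [0, 0]
r1 m[X15→φ4] = [0, 0]
r1 m[X15→φ5] = [0, 0]
r1 m[X2→φ0] = [0, 0]
r1 m[X2→φ1] = [0, 0]
r1 m[X2→φ2] = [0, 0]
r1 m[X2→φ4] = [0, 0]
r1 m[X0→φ1] = [0, 0]
r1 m[X0→φ3] = [0, 0]
r1 m[X11→φ3] = [0, 0]
r1 m[X14→φ2] = [0, 0]
r1 m[X14→φ5] = [0, 0]
r2 m[φ0→X15] = [0, 4]
r2 m[φ0→X2] = [0, 0]
r2 m[φ1→X2] = [1, 1]
r2 m[φ1→X0] = [1, 6]
r2 m[φ2→X2] = [3, 7]
r2 m[φ2→X14] = [4, 3]
r2 m[φ3→X0] = [2, 4]
r2 m[φ3→X11] = [4, 2]
r2 m[φ4→X15] = [0, 5]
r2 m[φ4→X2] = [0, 5]
r2 m[φ5→X15] = [1, 3]
r2 m[φ5→X14] = [1, 3]
r2 m[X15→φ0] = [1, 8]
r2 m[X15→φ4] = [1, 7]
r2 m[X15→φ5] = [0, 9]
r2 m[X2→φ0] = [4, 13]
r2 m[X2→φ1] = [3, 12]
r2 m[X2→φ2] = [1, 6]
r2 m[X2→φ4] = [4, 8]
r2 m[X0→φ1] = [2, 4]
r2 m[X0→φ3] = [1, 6]
r2 m[X11→φ3] = [0, 0]
r2 m[X14→φ2] = [1, 3]
r2 m[X14→φ5] = [4, 3]
r3 m[φ0→X15] = [4, 8]
r3 m[φ0→X2] = [1, 1]
r3 m[φ1→X2] = [3, 3]
r3 m[φ1→X0] = [4, 10]
r3 m[φ2→X2] = [5, 8]
r3 m[φ2→X14] = [5, 4]
r3 m[φ3→X0] = [2, 4]
r3 m[φ3→X11] = [7, 3]
r3 m[φ4→X15] = [4, 9]
r3 m[φ4→X2] = [1, 9]
r3 m[φ5→X15] = [5, 6]
r3 m[φ5→X14] = [1, 5]
r3 m[X15→φ0] = [1, 8]
r3 m[X15→φ4] = [1, 7]
r3 m[X15→φ5] = [0, 9]
r3 m[X2→φ0] = [4, 13]
r3 m[X2→φ1] = [3, 12]
r3 m[X2→φ2] = [1, 6]
r3 m[X2→φ4] = [4, 8]
r3 m[X0→φ1] = [2, 4]
r3 m[X0→φ3] = [1, 6]
r3 m[X11→φ3] = [0, 0]
r3 m[X14→φ2] = [1, 3]
r3 m[X14→φ5] = [4, 3]
r4 m[φ0→X15] = [4, 8]
r4 m[φ0→X2] = [1, 1]
r4 m[φ1→X2] = [3, 3]
r4 m[φ1→X0] = [4, 10]
r4 m[φ2→X2] = [5, 8]
r4 m[φ2→X14] = [5, 4]
r4 m[φ3→X0] = [2, 4]
r4 m[φ3→X11] = [7, 3]
r4 m[φ4→X15] = [4, 9]
r4 m[φ4→X2] = [1, 9]
r4 m[φ5→X15] = [5, 6]
r4 m[φ5→X14] = [1, 5]
r4 m[X15→φ0] = [9, 15]
r4 m[X15→φ4] = [9, 14]
r4 m[X15→φ5] = [8, 17]
r4 m[X2→φ0] = [9, 20]
r4 m[X2→φ1] = [7, 18]
r4 m[X2→φ2] = [5, 13]
r4 m[X2→φ4] = [9, 12]
r4 m[X0→φ1] = [2, 4]
r4 m[X0→φ3] = [4, 10]
r4 m[X11→φ3] = [0, 0]
r4 m[X14→φ2] = [1, 5]
r4 m[X14→φ5] = [5, 4]
r5 m[φ0→X15] = [9, 13]
r5 m[φ0→X2] = [9, 9]
r5 m[φ1→X2] = [3, 3]
r5 m[φ1→X0] = [8, 14]
r5 m[φ2→X2] = [5, 8]
r5 m[φ2→X14] = [9, 8]
r5 m[φ3→X0] = [2, 4]
r5 m[φ3→X11] = [10, 6]
r5 m[φ4→X15] = [9, 14]
r5 m[φ4→X2] = [9, 17]
r5 m[φ5→X15] = [6, 7]
r5 m[φ5→X14] = [9, 13]
r5 m[X15→φ0] = [9, 15]
r5 m[X15→φ4] = [9, 14]
r5 m[X15→φ5] = [8, 17]
r5 m[X2→φ0] = [9, 20]
r5 m[X2→φ1] = [7, 18]
r5 m[X2→φ2] = [5, 13]
r5 m[X2→φ4] = [9, 12]
r5 m[X0→φ1] = [2, 4]
r5 m[X0→φ3] = [4, 10]
r5 m[X11→φ3] = [0, 0]
r5 m[X14→φ2] = [1, 5]
r5 m[X14→φ5] = [5, 4]
r6 m[φ0→X15] = [9, 13]
r6 m[φ0→X2] = [9, 9]
r6 m[φ1→X2] = [3, 3]
r6 m[φ1→X0] = [8, 14]
r6 m[φ2→X2] = [5, 8]
r6 m[φ2→X14] = [9, 8]
r6 m[φ3→X0] = [2, 4]
r6 m[φ3→X11] = [10, 6]
r6 m[φ4→X15] = [9, 14]
r6 m[φ4→X2] = [9, 17]
r6 m[φ5→X15] = [6, 7]
r6 m[φ5→X14] = [9, 13]
r6 m[X15→φ0] = [15, 21]
r6 m[X15→φ4] = [15, 20]
r6 m[X15→φ5] = [18, 27]
r6 m[X2→φ0] = [17, 28]
r6 m[X2→φ1] = [23, 34]
r6 m[X2→φ2] = [21, 29]
r6 m[X2→φ4] = [17, 20]
r6 m[X0→φ1] = [2, 4]
r6 m[X0→φ3] = [8, 14]
r6 m[X11→φ3] = [0, 0]
r6 m[X14→φ2] = [9, 13]
r6 m[X14→φ5] = [9, 8]
r7 m[φ0→X15] = [17, 21]
r7 m[φ0→X2] = [15, 15]
r7 m[φ1→X2] = [3, 3]
r7 m[φ1→X0] = [24, 30]
r7 m[φ2→X2] = [13, 16]
r7 m[φ2→X14] = [25, 24]
r7 m[φ3→X0] = [2, 4]
r7 m[φ3→X11] = [14, 10]
r7 m[φ4→X15] = [17, 22]
r7 m[φ4→X2] = [15, 23]
r7 m[φ5→X15] = [10, 11]
r7 m[φ5→X14] = [19, 23]
r7 m[X15→φ0] = [15, 21]
r7 m[X15→φ4] = [15, 20]
r7 m[X15→φ5] = [18, 27]
r7 m[X2→φ0] = [17, 28]
r7 m[X2→φ1] = [23, 34]
r7 m[X2→φ2] = [21, 29]
r7 m[X2→φ4] = [17, 20]
r7 m[X0→φ1] = [2, 4]
r7 m[X0→φ3] = [8, 14]
r7 m[X11→φ3] = [0, 0]
r7 m[X14→φ2] = [9, 13]
r7 m[X14→φ5] = [9, 8]
no fixed point within 7 rounds

NOT CONVERGED within 7 rounds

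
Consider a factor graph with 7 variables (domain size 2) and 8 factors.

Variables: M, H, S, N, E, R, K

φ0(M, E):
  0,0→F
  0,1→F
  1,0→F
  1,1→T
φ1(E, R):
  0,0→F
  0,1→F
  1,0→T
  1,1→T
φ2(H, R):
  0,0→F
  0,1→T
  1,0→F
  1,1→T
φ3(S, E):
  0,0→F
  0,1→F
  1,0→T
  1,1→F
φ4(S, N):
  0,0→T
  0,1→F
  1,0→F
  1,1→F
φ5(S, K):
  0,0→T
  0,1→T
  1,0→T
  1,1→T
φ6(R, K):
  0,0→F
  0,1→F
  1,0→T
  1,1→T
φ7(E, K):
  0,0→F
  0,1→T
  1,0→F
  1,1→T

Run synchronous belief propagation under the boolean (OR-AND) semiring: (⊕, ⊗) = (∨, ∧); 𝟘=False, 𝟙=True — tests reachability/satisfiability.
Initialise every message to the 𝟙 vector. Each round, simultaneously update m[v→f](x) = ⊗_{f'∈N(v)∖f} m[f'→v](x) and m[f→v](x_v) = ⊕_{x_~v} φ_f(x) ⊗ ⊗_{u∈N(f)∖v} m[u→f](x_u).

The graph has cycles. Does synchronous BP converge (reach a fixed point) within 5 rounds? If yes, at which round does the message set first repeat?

init: all messages = 𝟙 over 2 values
r1 m[φ0→M] = [F, T]
r1 m[φ0→E] = [F, T]
r1 m[φ1→E] = [F, T]
r1 m[φ1→R] = [T, T]
r1 m[φ2→H] = [T, T]
r1 m[φ2→R] = [F, T]
r1 m[φ3→S] = [F, T]
r1 m[φ3→E] = [T, F]
r1 m[φ4→S] = [T, F]
r1 m[φ4→N] = [T, F]
r1 m[φ5→S] = [T, T]
r1 m[φ5→K] = [T, T]
r1 m[φ6→R] = [F, T]
r1 m[φ6→K] = [T, T]
r1 m[φ7→E] = [T, T]
r1 m[φ7→K] = [F, T]
r1 m[M→φ0] = [T, T]
r1 m[H→φ2] = [T, T]
r1 m[S→φ3] = [T, T]
r1 m[S→φ4] = [T, T]
r1 m[S→φ5] = [T, T]
r1 m[N→φ4] = [T, T]
r1 m[E→φ0] = [T, T]
r1 m[E→φ1] = [T, T]
r1 m[E→φ3] = [T, T]
r1 m[E→φ7] = [T, T]
r1 m[R→φ1] = [T, T]
r1 m[R→φ2] = [T, T]
r1 m[R→φ6] = [T, T]
r1 m[K→φ5] = [T, T]
r1 m[K→φ6] = [T, T]
r1 m[K→φ7] = [T, T]
r2 m[φ0→M] = [F, T]
r2 m[φ0→E] = [F, T]
r2 m[φ1→E] = [F, T]
r2 m[φ1→R] = [T, T]
r2 m[φ2→H] = [T, T]
r2 m[φ2→R] = [F, T]
r2 m[φ3→S] = [F, T]
r2 m[φ3→E] = [T, F]
r2 m[φ4→S] = [T, F]
r2 m[φ4→N] = [T, F]
r2 m[φ5→S] = [T, T]
r2 m[φ5→K] = [T, T]
r2 m[φ6→R] = [F, T]
r2 m[φ6→K] = [T, T]
r2 m[φ7→E] = [T, T]
r2 m[φ7→K] = [F, T]
r2 m[M→φ0] = [T, T]
r2 m[H→φ2] = [T, T]
r2 m[S→φ3] = [T, F]
r2 m[S→φ4] = [F, T]
r2 m[S→φ5] = [F, F]
r2 m[N→φ4] = [T, T]
r2 m[E→φ0] = [F, F]
r2 m[E→φ1] = [F, F]
r2 m[E→φ3] = [F, T]
r2 m[E→φ7] = [F, F]
r2 m[R→φ1] = [F, T]
r2 m[R→φ2] = [F, T]
r2 m[R→φ6] = [F, T]
r2 m[K→φ5] = [F, T]
r2 m[K→φ6] = [F, T]
r2 m[K→φ7] = [T, T]
r3 m[φ0→M] = [F, F]
r3 m[φ0→E] = [F, T]
r3 m[φ1→E] = [F, T]
r3 m[φ1→R] = [F, F]
r3 m[φ2→H] = [T, T]
r3 m[φ2→R] = [F, T]
r3 m[φ3→S] = [F, F]
r3 m[φ3→E] = [F, F]
r3 m[φ4→S] = [T, F]
r3 m[φ4→N] = [F, F]
r3 m[φ5→S] = [T, T]
r3 m[φ5→K] = [F, F]
r3 m[φ6→R] = [F, T]
r3 m[φ6→K] = [T, T]
r3 m[φ7→E] = [T, T]
r3 m[φ7→K] = [F, F]
r3 m[M→φ0] = [T, T]
r3 m[H→φ2] = [T, T]
r3 m[S→φ3] = [T, F]
r3 m[S→φ4] = [F, T]
r3 m[S→φ5] = [F, F]
r3 m[N→φ4] = [T, T]
r3 m[E→φ0] = [F, F]
r3 m[E→φ1] = [F, F]
r3 m[E→φ3] = [F, T]
r3 m[E→φ7] = [F, F]
r3 m[R→φ1] = [F, T]
r3 m[R→φ2] = [F, T]
r3 m[R→φ6] = [F, T]
r3 m[K→φ5] = [F, T]
r3 m[K→φ6] = [F, T]
r3 m[K→φ7] = [T, T]
r4 m[φ0→M] = [F, F]
r4 m[φ0→E] = [F, T]
r4 m[φ1→E] = [F, T]
r4 m[φ1→R] = [F, F]
r4 m[φ2→H] = [T, T]
r4 m[φ2→R] = [F, T]
r4 m[φ3→S] = [F, F]
r4 m[φ3→E] = [F, F]
r4 m[φ4→S] = [T, F]
r4 m[φ4→N] = [F, F]
r4 m[φ5→S] = [T, T]
r4 m[φ5→K] = [F, F]
r4 m[φ6→R] = [F, T]
r4 m[φ6→K] = [T, T]
r4 m[φ7→E] = [T, T]
r4 m[φ7→K] = [F, F]
r4 m[M→φ0] = [T, T]
r4 m[H→φ2] = [T, T]
r4 m[S→φ3] = [T, F]
r4 m[S→φ4] = [F, F]
r4 m[S→φ5] = [F, F]
r4 m[N→φ4] = [T, T]
r4 m[E→φ0] = [F, F]
r4 m[E→φ1] = [F, F]
r4 m[E→φ3] = [F, T]
r4 m[E→φ7] = [F, F]
r4 m[R→φ1] = [F, T]
r4 m[R→φ2] = [F, F]
r4 m[R→φ6] = [F, F]
r4 m[K→φ5] = [F, F]
r4 m[K→φ6] = [F, F]
r4 m[K→φ7] = [F, F]
r5 m[φ0→M] = [F, F]
r5 m[φ0→E] = [F, T]
r5 m[φ1→E] = [F, T]
r5 m[φ1→R] = [F, F]
r5 m[φ2→H] = [F, F]
r5 m[φ2→R] = [F, T]
r5 m[φ3→S] = [F, F]
r5 m[φ3→E] = [F, F]
r5 m[φ4→S] = [T, F]
r5 m[φ4→N] = [F, F]
r5 m[φ5→S] = [F, F]
r5 m[φ5→K] = [F, F]
r5 m[φ6→R] = [F, F]
r5 m[φ6→K] = [F, F]
r5 m[φ7→E] = [F, F]
r5 m[φ7→K] = [F, F]
r5 m[M→φ0] = [T, T]
r5 m[H→φ2] = [T, T]
r5 m[S→φ3] = [T, F]
r5 m[S→φ4] = [F, F]
r5 m[S→φ5] = [F, F]
r5 m[N→φ4] = [T, T]
r5 m[E→φ0] = [F, F]
r5 m[E→φ1] = [F, F]
r5 m[E→φ3] = [F, T]
r5 m[E→φ7] = [F, F]
r5 m[R→φ1] = [F, T]
r5 m[R→φ2] = [F, F]
r5 m[R→φ6] = [F, F]
r5 m[K→φ5] = [F, F]
r5 m[K→φ6] = [F, F]
r5 m[K→φ7] = [F, F]
no fixed point within 5 rounds

NOT CONVERGED within 5 rounds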